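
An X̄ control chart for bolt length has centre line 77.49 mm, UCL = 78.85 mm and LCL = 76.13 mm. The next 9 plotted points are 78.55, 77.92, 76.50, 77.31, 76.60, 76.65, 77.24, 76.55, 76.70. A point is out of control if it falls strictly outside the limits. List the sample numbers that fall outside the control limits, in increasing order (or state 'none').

none

All 9 points lie within [76.13, 78.85].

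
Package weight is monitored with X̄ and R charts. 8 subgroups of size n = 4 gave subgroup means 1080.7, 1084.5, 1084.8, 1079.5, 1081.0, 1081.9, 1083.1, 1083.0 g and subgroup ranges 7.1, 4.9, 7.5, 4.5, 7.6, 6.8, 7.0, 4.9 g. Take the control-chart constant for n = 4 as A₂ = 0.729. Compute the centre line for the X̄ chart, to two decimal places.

X̄̄ = (1080.7 + 1084.5 + 1084.8 + 1079.5 + 1081.0 + 1081.9 + 1083.1 + 1083.0) / 8 = 8658.5000 / 8 = 1082.3125
CL = X̄̄ = 1082.3125

1082.31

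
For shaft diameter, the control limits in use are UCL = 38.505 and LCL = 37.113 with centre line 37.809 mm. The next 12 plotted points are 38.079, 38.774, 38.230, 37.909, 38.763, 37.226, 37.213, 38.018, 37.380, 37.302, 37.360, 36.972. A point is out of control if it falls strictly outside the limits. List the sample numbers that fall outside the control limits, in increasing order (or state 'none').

Compare each point to [37.113, 38.505]: sample 2 = 38.774 > UCL; sample 5 = 38.763 > UCL; sample 12 = 36.972 < LCL.

2, 5, 12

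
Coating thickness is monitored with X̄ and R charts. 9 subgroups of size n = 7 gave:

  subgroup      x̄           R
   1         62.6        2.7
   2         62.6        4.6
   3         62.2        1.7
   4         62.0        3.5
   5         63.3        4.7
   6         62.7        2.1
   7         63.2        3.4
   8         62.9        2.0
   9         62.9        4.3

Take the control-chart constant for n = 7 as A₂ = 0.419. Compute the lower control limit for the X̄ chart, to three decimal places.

X̄̄ = (62.6 + 62.6 + 62.2 + 62.0 + 63.3 + 62.7 + 63.2 + 62.9 + 62.9) / 9 = 564.4000 / 9 = 62.7111
R̄ = (2.7 + 4.6 + 1.7 + 3.5 + 4.7 + 2.1 + 3.4 + 2.0 + 4.3) / 9 = 29.0000 / 9 = 3.2222
LCL = X̄̄ − A₂·R̄ = 62.7111 − 0.419 × 3.2222 = 61.3610

61.361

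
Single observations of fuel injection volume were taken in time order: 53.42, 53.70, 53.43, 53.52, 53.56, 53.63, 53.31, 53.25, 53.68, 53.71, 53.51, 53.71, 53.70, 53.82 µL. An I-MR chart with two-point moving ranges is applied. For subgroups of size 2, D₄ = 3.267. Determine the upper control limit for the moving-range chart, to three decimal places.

0.533

Moving ranges: 0.28, 0.27, 0.09, 0.04, 0.07, 0.32, 0.06, 0.43, 0.03, 0.20, 0.20, 0.01, 0.12; M̄R̄ = 2.1200 / 13 = 0.1631
UCL_MR = D₄·M̄R̄ = 3.267 × 0.1631 = 0.5328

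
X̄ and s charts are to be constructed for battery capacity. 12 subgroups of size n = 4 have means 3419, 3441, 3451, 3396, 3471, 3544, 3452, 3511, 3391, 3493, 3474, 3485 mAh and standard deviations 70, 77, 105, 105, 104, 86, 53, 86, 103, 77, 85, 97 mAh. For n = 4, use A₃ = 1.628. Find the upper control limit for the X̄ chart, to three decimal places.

3602.845

X̄̄ = (3419 + 3441 + 3451 + 3396 + 3471 + 3544 + 3452 + 3511 + 3391 + 3493 + 3474 + 3485) / 12 = 3460.6667
s̄ = (70 + 77 + 105 + 105 + 104 + 86 + 53 + 86 + 103 + 77 + 85 + 97) / 12 = 87.3333
UCL = X̄̄ + A₃·s̄ = 3460.6667 + 1.628 × 87.3333 = 3602.8453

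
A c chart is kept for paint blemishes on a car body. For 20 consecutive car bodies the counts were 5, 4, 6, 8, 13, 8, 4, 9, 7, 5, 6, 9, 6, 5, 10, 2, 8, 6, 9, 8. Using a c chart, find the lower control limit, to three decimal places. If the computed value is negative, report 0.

0.000

c̄ = (5 + 4 + 6 + 8 + 13 + 8 + 4 + 9 + 7 + 5 + 6 + 9 + 6 + 5 + 10 + 2 + 8 + 6 + 9 + 8) / 20 = 138 / 20 = 6.9000
LCL = c̄ − 3√c̄ = 6.9000 − 3 × 2.6268 = -0.9804 → 0 (cannot be negative)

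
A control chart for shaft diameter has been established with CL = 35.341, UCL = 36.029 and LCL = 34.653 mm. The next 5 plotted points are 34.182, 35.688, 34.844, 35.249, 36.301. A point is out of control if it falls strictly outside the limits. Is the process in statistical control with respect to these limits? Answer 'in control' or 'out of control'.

Compare each point to [34.653, 36.029]: sample 1 = 34.182 < LCL; sample 5 = 36.301 > UCL.

out of control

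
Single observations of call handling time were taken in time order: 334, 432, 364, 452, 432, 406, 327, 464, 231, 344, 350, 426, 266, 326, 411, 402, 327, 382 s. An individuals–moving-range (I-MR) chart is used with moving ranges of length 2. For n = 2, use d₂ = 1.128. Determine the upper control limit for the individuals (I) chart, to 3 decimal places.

588.035

X̄ = (334 + 432 + 364 + 452 + 432 + 406 + 327 + 464 + 231 + 344 + 350 + 426 + 266 + 326 + 411 + 402 + 327 + 382) / 18 = 370.8889
Moving ranges: 98, 68, 88, 20, 26, 79, 137, 233, 113, 6, 76, 160, 60, 85, 9, 75, 55; M̄R̄ = 1388.0000 / 17 = 81.6471
UCL = X̄ + 3·M̄R̄/d₂ = 370.8889 + 3 × 81.6471 / 1.128 = 588.0353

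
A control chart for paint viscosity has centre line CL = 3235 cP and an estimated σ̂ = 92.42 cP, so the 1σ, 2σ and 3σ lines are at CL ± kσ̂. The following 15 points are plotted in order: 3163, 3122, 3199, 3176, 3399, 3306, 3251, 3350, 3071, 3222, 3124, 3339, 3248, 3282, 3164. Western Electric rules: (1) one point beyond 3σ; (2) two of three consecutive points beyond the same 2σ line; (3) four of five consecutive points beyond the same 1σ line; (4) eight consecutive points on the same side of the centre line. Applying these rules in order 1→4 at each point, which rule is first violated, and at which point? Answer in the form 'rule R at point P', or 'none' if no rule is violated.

Zone of each point (C = within 1σ̂, B = 1σ̂–2σ̂, A = 2σ̂–3σ̂, * = beyond 3σ̂; sign = side of CL): 1:-C, 2:-B, 3:-C, 4:-C, 5:+B, 6:+C, 7:+C, 8:+B, 9:-B, 10:-C, 11:-B, 12:+B, 13:+C, 14:+C, 15:-C
No rule fires across all 15 points.

none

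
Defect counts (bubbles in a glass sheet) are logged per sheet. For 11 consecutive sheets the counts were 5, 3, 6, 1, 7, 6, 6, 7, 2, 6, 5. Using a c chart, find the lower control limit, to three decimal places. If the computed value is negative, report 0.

0.000

c̄ = (5 + 3 + 6 + 1 + 7 + 6 + 6 + 7 + 2 + 6 + 5) / 11 = 54 / 11 = 4.9091
LCL = c̄ − 3√c̄ = 4.9091 − 3 × 2.2156 = -1.7378 → 0 (cannot be negative)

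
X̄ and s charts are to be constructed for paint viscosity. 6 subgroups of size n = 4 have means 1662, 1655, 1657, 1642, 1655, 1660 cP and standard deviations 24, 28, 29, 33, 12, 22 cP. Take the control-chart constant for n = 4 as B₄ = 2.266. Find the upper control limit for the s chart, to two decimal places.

55.89

s̄ = (24 + 28 + 29 + 33 + 12 + 22) / 6 = 24.6667
UCL_s = B₄·s̄ = 2.266 × 24.6667 = 55.8947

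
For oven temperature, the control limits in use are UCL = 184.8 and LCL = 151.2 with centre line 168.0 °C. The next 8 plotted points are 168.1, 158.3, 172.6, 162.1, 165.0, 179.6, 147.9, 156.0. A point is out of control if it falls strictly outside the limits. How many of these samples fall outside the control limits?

Compare each point to [151.2, 184.8]: sample 7 = 147.9 < LCL.

1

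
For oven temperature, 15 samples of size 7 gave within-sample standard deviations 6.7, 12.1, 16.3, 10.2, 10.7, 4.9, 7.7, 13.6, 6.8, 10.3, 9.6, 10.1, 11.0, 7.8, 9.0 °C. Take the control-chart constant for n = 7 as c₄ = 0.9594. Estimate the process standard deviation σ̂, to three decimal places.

s̄ = (6.7 + 12.1 + 16.3 + 10.2 + 10.7 + 4.9 + 7.7 + 13.6 + 6.8 + 10.3 + 9.6 + 10.1 + 11.0 + 7.8 + 9.0) / 15 = 9.7867
σ̂ = s̄ / c₄ = 9.7867 / 0.9594 = 10.2008

10.201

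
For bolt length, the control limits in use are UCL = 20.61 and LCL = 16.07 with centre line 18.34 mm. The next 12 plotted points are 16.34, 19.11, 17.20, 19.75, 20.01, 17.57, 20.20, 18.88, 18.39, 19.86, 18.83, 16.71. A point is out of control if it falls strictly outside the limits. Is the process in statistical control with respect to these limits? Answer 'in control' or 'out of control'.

All 12 points lie within [16.07, 20.61].

in control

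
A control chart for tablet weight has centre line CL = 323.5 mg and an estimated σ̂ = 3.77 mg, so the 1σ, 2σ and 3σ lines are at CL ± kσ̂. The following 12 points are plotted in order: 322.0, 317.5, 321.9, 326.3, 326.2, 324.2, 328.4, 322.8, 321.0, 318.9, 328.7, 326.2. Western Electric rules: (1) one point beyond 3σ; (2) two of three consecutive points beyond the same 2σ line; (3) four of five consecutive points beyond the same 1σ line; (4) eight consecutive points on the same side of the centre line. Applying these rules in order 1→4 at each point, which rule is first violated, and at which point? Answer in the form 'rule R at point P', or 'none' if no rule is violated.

Zone of each point (C = within 1σ̂, B = 1σ̂–2σ̂, A = 2σ̂–3σ̂, * = beyond 3σ̂; sign = side of CL): 1:-C, 2:-B, 3:-C, 4:+C, 5:+C, 6:+C, 7:+B, 8:-C, 9:-C, 10:-B, 11:+B, 12:+C
No rule fires across all 12 points.

none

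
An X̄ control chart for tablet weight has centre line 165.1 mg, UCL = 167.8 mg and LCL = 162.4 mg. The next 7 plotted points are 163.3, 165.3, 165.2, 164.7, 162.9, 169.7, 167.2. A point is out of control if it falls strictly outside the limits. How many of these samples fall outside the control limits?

1

Compare each point to [162.4, 167.8]: sample 6 = 169.7 > UCL.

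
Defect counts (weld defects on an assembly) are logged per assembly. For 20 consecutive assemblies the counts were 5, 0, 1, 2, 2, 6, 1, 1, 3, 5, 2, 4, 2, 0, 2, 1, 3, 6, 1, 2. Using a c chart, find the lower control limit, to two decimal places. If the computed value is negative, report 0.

0.00

c̄ = (5 + 0 + 1 + 2 + 2 + 6 + 1 + 1 + 3 + 5 + 2 + 4 + 2 + 0 + 2 + 1 + 3 + 6 + 1 + 2) / 20 = 49 / 20 = 2.4500
LCL = c̄ − 3√c̄ = 2.4500 − 3 × 1.5652 = -2.2457 → 0 (cannot be negative)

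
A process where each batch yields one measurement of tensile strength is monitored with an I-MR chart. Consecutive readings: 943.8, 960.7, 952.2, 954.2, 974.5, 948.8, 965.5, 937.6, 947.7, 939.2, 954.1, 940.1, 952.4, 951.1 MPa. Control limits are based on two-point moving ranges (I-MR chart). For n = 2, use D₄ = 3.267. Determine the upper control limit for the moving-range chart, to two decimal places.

45.01

Moving ranges: 16.9, 8.5, 2.0, 20.3, 25.7, 16.7, 27.9, 10.1, 8.5, 14.9, 14.0, 12.3, 1.3; M̄R̄ = 179.1000 / 13 = 13.7769
UCL_MR = D₄·M̄R̄ = 3.267 × 13.7769 = 45.0092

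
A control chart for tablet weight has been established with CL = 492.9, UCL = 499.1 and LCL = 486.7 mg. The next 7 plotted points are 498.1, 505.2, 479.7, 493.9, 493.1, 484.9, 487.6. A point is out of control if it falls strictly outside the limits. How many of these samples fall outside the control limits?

Compare each point to [486.7, 499.1]: sample 2 = 505.2 > UCL; sample 3 = 479.7 < LCL; sample 6 = 484.9 < LCL.

3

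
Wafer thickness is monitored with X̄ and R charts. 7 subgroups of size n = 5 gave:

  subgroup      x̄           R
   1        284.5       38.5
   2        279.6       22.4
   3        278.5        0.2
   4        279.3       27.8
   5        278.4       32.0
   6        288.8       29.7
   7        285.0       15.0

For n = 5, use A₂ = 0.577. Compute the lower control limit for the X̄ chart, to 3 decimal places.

268.364

X̄̄ = (284.5 + 279.6 + 278.5 + 279.3 + 278.4 + 288.8 + 285.0) / 7 = 1974.1000 / 7 = 282.0143
R̄ = (38.5 + 22.4 + 0.2 + 27.8 + 32.0 + 29.7 + 15.0) / 7 = 165.6000 / 7 = 23.6571
LCL = X̄̄ − A₂·R̄ = 282.0143 − 0.577 × 23.6571 = 268.3641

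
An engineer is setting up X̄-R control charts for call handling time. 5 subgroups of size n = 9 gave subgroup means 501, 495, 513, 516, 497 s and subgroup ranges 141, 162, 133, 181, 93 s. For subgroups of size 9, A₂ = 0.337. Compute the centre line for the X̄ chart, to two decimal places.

X̄̄ = (501 + 495 + 513 + 516 + 497) / 5 = 2522.0000 / 5 = 504.4000
CL = X̄̄ = 504.4000

504.40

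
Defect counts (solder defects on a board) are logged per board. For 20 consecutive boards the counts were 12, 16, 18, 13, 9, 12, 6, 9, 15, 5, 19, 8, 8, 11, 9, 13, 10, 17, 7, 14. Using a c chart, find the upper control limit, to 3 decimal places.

21.746

c̄ = (12 + 16 + 18 + 13 + 9 + 12 + 6 + 9 + 15 + 5 + 19 + 8 + 8 + 11 + 9 + 13 + 10 + 17 + 7 + 14) / 20 = 231 / 20 = 11.5500
UCL = c̄ + 3√c̄ = 11.5500 + 3 × √11.5500 = 11.5500 + 3 × 3.3985 = 21.7456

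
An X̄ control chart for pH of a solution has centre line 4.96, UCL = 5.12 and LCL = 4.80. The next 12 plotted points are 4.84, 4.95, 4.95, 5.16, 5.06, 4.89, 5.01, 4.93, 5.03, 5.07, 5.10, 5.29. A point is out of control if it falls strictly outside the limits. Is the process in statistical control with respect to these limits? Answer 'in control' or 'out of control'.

Compare each point to [4.80, 5.12]: sample 4 = 5.16 > UCL; sample 12 = 5.29 > UCL.

out of control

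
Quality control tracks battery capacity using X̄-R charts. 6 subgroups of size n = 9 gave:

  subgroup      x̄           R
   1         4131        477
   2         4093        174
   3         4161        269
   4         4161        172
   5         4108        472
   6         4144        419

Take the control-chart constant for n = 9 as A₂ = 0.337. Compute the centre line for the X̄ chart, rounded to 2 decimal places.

4133.00

X̄̄ = (4131 + 4093 + 4161 + 4161 + 4108 + 4144) / 6 = 24798.0000 / 6 = 4133.0000
CL = X̄̄ = 4133.0000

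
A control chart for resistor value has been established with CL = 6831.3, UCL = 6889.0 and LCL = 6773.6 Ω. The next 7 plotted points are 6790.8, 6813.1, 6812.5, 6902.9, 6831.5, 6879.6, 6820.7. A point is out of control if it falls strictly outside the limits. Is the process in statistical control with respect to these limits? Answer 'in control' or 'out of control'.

Compare each point to [6773.6, 6889.0]: sample 4 = 6902.9 > UCL.

out of control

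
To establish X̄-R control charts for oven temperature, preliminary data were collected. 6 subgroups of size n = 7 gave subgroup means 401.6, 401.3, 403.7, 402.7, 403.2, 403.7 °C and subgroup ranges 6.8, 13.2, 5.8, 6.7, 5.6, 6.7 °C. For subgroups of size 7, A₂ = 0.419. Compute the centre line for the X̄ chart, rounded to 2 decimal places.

402.70

X̄̄ = (401.6 + 401.3 + 403.7 + 402.7 + 403.2 + 403.7) / 6 = 2416.2000 / 6 = 402.7000
CL = X̄̄ = 402.7000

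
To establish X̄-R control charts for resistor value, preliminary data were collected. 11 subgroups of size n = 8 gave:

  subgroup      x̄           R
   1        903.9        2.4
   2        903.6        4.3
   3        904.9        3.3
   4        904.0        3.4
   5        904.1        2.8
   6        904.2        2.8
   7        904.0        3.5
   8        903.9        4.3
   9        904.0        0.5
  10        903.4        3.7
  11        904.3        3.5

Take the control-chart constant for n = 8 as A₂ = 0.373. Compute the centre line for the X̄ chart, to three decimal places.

X̄̄ = (903.9 + 903.6 + 904.9 + 904.0 + 904.1 + 904.2 + 904.0 + 903.9 + 904.0 + 903.4 + 904.3) / 11 = 9944.3000 / 11 = 904.0273
CL = X̄̄ = 904.0273

904.027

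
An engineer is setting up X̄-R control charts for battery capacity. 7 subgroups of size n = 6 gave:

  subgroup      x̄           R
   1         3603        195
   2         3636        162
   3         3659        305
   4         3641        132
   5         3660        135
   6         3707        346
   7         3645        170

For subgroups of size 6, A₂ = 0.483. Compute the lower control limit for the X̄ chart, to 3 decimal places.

X̄̄ = (3603 + 3636 + 3659 + 3641 + 3660 + 3707 + 3645) / 7 = 25551.0000 / 7 = 3650.1429
R̄ = (195 + 162 + 305 + 132 + 135 + 346 + 170) / 7 = 1445.0000 / 7 = 206.4286
LCL = X̄̄ − A₂·R̄ = 3650.1429 − 0.483 × 206.4286 = 3550.4379

3550.438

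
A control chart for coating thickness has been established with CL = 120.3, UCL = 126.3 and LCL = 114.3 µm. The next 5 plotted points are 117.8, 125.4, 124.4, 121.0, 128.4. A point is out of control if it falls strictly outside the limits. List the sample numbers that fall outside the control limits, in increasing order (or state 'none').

Compare each point to [114.3, 126.3]: sample 5 = 128.4 > UCL.

5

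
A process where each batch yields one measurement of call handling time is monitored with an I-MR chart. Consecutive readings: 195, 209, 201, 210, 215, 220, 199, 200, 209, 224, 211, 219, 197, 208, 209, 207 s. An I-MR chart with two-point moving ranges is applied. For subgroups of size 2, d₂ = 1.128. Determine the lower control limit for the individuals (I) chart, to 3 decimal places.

X̄ = (195 + 209 + 201 + 210 + 215 + 220 + 199 + 200 + 209 + 224 + 211 + 219 + 197 + 208 + 209 + 207) / 16 = 208.3125
Moving ranges: 14, 8, 9, 5, 5, 21, 1, 9, 15, 13, 8, 22, 11, 1, 2; M̄R̄ = 144.0000 / 15 = 9.6000
LCL = X̄ − 3·M̄R̄/d₂ = 208.3125 − 3 × 9.6000 / 1.128 = 182.7806

182.781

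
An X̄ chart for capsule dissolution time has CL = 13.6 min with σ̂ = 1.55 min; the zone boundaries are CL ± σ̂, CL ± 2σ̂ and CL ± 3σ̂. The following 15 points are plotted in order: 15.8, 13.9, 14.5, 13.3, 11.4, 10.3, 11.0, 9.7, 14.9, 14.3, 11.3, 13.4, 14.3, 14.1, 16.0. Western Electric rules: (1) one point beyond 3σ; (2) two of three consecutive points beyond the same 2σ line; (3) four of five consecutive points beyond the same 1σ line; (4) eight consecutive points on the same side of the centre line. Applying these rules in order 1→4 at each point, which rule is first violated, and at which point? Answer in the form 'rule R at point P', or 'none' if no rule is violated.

Zone of each point (C = within 1σ̂, B = 1σ̂–2σ̂, A = 2σ̂–3σ̂, * = beyond 3σ̂; sign = side of CL): 1:+B, 2:+C, 3:+C, 4:-C, 5:-B, 6:-A, 7:-B, 8:-A, 9:+C, 10:+C, 11:-B, 12:-C, 13:+C, 14:+C, 15:+B
Rule 2 (two of three consecutive points beyond the same 2σ limit) is satisfied at point 8.

rule 2 at point 8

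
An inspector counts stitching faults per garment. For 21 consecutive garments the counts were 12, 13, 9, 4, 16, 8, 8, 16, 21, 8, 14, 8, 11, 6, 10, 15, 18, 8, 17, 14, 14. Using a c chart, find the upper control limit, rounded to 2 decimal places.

22.26

c̄ = (12 + 13 + 9 + 4 + 16 + 8 + 8 + 16 + 21 + 8 + 14 + 8 + 11 + 6 + 10 + 15 + 18 + 8 + 17 + 14 + 14) / 21 = 250 / 21 = 11.9048
UCL = c̄ + 3√c̄ = 11.9048 + 3 × √11.9048 = 11.9048 + 3 × 3.4503 = 22.2557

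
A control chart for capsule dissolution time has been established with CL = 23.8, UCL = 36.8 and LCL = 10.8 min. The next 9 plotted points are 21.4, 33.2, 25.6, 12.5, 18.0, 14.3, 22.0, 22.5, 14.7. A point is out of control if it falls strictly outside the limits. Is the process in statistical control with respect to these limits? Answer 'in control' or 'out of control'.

All 9 points lie within [10.8, 36.8].

in control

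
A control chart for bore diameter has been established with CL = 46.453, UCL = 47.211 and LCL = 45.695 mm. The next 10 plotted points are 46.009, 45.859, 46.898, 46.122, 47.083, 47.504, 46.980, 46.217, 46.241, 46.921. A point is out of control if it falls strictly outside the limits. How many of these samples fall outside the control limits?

1

Compare each point to [45.695, 47.211]: sample 6 = 47.504 > UCL.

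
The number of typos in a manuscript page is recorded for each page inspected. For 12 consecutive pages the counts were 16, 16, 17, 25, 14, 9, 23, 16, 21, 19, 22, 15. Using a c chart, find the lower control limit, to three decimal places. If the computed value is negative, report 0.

5.111

c̄ = (16 + 16 + 17 + 25 + 14 + 9 + 23 + 16 + 21 + 19 + 22 + 15) / 12 = 213 / 12 = 17.7500
LCL = c̄ − 3√c̄ = 17.7500 − 3 × 4.2131 = 5.1108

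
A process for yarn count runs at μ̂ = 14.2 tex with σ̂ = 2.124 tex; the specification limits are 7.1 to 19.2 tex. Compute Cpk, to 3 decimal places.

0.785

Cpu = (USL − μ̂) / (3σ̂) = (19.2 − 14.2) / (3 × 2.124) = 0.7847; Cpl = (μ̂ − LSL) / (3σ̂) = (14.2 − 7.1) / (3 × 2.124) = 1.1142; Cpk = min(Cpu, Cpl) = 0.7847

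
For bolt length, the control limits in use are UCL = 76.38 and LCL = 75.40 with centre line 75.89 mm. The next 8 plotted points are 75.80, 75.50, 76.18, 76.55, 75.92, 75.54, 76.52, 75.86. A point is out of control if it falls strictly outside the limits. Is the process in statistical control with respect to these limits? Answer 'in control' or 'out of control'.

out of control

Compare each point to [75.40, 76.38]: sample 4 = 76.55 > UCL; sample 7 = 76.52 > UCL.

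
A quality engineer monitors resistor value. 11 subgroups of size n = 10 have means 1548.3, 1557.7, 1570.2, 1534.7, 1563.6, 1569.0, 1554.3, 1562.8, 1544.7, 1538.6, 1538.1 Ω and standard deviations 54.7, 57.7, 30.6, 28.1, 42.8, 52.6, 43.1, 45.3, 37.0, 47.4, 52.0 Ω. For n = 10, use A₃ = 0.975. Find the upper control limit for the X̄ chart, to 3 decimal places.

X̄̄ = (1548.3 + 1557.7 + 1570.2 + 1534.7 + 1563.6 + 1569.0 + 1554.3 + 1562.8 + 1544.7 + 1538.6 + 1538.1) / 11 = 1552.9091
s̄ = (54.7 + 57.7 + 30.6 + 28.1 + 42.8 + 52.6 + 43.1 + 45.3 + 37.0 + 47.4 + 52.0) / 11 = 44.6636
UCL = X̄̄ + A₃·s̄ = 1552.9091 + 0.975 × 44.6636 = 1596.4561

1596.456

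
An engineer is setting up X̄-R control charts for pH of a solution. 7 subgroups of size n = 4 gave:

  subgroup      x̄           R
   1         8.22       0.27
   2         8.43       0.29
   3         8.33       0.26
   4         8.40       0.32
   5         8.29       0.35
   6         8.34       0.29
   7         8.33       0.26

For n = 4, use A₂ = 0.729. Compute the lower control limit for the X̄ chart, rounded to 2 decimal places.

X̄̄ = (8.22 + 8.43 + 8.33 + 8.40 + 8.29 + 8.34 + 8.33) / 7 = 58.3400 / 7 = 8.3343
R̄ = (0.27 + 0.29 + 0.26 + 0.32 + 0.35 + 0.29 + 0.26) / 7 = 2.0400 / 7 = 0.2914
LCL = X̄̄ − A₂·R̄ = 8.3343 − 0.729 × 0.2914 = 8.1218

8.12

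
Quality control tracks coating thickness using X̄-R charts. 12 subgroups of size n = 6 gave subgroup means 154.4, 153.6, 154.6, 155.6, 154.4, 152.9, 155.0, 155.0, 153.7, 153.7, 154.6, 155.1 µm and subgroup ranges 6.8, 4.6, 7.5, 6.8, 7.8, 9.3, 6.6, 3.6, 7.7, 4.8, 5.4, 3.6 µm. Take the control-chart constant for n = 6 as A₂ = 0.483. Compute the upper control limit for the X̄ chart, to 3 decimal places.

X̄̄ = (154.4 + 153.6 + 154.6 + 155.6 + 154.4 + 152.9 + 155.0 + 155.0 + 153.7 + 153.7 + 154.6 + 155.1) / 12 = 1852.6000 / 12 = 154.3833
R̄ = (6.8 + 4.6 + 7.5 + 6.8 + 7.8 + 9.3 + 6.6 + 3.6 + 7.7 + 4.8 + 5.4 + 3.6) / 12 = 74.5000 / 12 = 6.2083
UCL = X̄̄ + A₂·R̄ = 154.3833 + 0.483 × 6.2083 = 157.3820

157.382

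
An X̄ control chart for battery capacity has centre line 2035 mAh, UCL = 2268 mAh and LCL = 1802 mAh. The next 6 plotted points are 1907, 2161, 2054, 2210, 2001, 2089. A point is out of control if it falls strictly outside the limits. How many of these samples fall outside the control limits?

All 6 points lie within [1802, 2268].

0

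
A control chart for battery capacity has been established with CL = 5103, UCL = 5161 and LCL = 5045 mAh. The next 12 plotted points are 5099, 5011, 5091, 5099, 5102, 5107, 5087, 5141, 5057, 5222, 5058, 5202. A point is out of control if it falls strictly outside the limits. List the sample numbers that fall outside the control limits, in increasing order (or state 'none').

Compare each point to [5045, 5161]: sample 2 = 5011 < LCL; sample 10 = 5222 > UCL; sample 12 = 5202 > UCL.

2, 10, 12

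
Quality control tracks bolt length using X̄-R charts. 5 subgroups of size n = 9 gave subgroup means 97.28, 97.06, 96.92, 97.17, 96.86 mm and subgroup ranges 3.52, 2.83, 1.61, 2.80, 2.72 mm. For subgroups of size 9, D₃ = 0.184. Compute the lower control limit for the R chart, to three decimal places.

0.496

R̄ = (3.52 + 2.83 + 1.61 + 2.80 + 2.72) / 5 = 13.4800 / 5 = 2.6960
LCL_R = D₃·R̄ = 0.184 × 2.6960 = 0.4961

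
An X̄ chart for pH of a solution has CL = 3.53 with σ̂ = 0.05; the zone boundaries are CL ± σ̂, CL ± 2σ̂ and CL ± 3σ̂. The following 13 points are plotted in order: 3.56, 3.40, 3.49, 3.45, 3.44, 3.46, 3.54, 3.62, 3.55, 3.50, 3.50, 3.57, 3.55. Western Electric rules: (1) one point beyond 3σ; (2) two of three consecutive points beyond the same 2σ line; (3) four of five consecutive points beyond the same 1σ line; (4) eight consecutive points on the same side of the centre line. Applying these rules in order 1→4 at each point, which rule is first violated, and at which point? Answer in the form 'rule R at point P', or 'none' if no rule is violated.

rule 3 at point 6

Zone of each point (C = within 1σ̂, B = 1σ̂–2σ̂, A = 2σ̂–3σ̂, * = beyond 3σ̂; sign = side of CL): 1:+C, 2:-A, 3:-C, 4:-B, 5:-B, 6:-B, 7:+C, 8:+B, 9:+C, 10:-C, 11:-C, 12:+C, 13:+C
Rule 3 (four of five consecutive points beyond the same 1σ limit) is satisfied at point 6.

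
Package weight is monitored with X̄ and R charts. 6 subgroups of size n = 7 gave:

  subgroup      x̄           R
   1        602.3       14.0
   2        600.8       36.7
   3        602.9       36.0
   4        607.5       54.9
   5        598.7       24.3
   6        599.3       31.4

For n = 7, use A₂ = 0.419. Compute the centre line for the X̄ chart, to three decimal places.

X̄̄ = (602.3 + 600.8 + 602.9 + 607.5 + 598.7 + 599.3) / 6 = 3611.5000 / 6 = 601.9167
CL = X̄̄ = 601.9167

601.917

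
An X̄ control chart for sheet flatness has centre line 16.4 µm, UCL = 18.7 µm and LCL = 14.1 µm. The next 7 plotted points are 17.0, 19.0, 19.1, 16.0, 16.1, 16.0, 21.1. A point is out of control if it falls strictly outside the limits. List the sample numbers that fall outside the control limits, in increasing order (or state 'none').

2, 3, 7

Compare each point to [14.1, 18.7]: sample 2 = 19.0 > UCL; sample 3 = 19.1 > UCL; sample 7 = 21.1 > UCL.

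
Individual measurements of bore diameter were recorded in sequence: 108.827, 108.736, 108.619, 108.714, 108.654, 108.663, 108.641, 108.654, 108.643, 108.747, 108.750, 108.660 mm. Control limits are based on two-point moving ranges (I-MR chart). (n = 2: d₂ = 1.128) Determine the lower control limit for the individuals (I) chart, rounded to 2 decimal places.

108.54

X̄ = (108.827 + 108.736 + 108.619 + 108.714 + 108.654 + 108.663 + 108.641 + 108.654 + 108.643 + 108.747 + 108.750 + 108.660) / 12 = 108.6923
Moving ranges: 0.091, 0.117, 0.095, 0.060, 0.009, 0.022, 0.013, 0.011, 0.104, 0.003, 0.090; M̄R̄ = 0.6150 / 11 = 0.0559
LCL = X̄ − 3·M̄R̄/d₂ = 108.6923 − 3 × 0.0559 / 1.128 = 108.5436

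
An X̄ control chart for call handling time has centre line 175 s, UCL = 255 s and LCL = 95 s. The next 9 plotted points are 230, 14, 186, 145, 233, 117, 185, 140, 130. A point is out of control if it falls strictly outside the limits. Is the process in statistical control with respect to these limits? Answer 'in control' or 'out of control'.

out of control

Compare each point to [95, 255]: sample 2 = 14 < LCL.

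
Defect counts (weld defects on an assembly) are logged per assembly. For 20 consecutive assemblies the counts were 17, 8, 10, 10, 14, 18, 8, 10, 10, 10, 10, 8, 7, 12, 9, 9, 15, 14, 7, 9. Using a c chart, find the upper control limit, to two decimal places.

c̄ = (17 + 8 + 10 + 10 + 14 + 18 + 8 + 10 + 10 + 10 + 10 + 8 + 7 + 12 + 9 + 9 + 15 + 14 + 7 + 9) / 20 = 215 / 20 = 10.7500
UCL = c̄ + 3√c̄ = 10.7500 + 3 × √10.7500 = 10.7500 + 3 × 3.2787 = 20.5862

20.59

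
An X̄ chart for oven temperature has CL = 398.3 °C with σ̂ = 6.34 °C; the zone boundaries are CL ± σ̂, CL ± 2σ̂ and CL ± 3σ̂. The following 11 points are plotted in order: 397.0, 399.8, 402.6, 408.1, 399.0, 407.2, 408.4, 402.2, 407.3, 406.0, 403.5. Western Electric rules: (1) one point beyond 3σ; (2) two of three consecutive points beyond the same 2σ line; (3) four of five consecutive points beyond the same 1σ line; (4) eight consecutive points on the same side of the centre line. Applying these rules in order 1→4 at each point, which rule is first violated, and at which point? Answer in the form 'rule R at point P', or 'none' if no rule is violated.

Zone of each point (C = within 1σ̂, B = 1σ̂–2σ̂, A = 2σ̂–3σ̂, * = beyond 3σ̂; sign = side of CL): 1:-C, 2:+C, 3:+C, 4:+B, 5:+C, 6:+B, 7:+B, 8:+C, 9:+B, 10:+B, 11:+C
Rule 4 (eight consecutive points on the same side of the centre line) is satisfied at point 9.

rule 4 at point 9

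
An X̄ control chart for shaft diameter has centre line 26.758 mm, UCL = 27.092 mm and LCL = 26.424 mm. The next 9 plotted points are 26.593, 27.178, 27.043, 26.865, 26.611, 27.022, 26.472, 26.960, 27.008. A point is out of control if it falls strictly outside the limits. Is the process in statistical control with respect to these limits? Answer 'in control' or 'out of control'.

out of control

Compare each point to [26.424, 27.092]: sample 2 = 27.178 > UCL.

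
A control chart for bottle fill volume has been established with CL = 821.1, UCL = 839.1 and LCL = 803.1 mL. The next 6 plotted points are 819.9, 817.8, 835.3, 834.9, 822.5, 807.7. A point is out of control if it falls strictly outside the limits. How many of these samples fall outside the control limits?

0

All 6 points lie within [803.1, 839.1].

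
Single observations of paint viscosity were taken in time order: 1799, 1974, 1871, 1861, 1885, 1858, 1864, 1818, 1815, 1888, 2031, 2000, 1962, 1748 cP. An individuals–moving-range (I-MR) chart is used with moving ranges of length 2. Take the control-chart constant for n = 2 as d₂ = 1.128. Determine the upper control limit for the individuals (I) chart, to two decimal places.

2066.55

X̄ = (1799 + 1974 + 1871 + 1861 + 1885 + 1858 + 1864 + 1818 + 1815 + 1888 + 2031 + 2000 + 1962 + 1748) / 14 = 1883.8571
Moving ranges: 175, 103, 10, 24, 27, 6, 46, 3, 73, 143, 31, 38, 214; M̄R̄ = 893.0000 / 13 = 68.6923
UCL = X̄ + 3·M̄R̄/d₂ = 1883.8571 + 3 × 68.6923 / 1.128 = 2066.5495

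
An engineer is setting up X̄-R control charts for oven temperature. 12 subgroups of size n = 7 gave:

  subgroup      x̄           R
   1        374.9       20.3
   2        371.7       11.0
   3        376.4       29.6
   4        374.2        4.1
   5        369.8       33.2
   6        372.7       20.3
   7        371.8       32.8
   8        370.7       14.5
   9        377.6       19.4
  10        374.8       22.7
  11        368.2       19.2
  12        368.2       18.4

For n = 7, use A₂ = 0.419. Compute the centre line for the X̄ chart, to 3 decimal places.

372.583

X̄̄ = (374.9 + 371.7 + 376.4 + 374.2 + 369.8 + 372.7 + 371.8 + 370.7 + 377.6 + 374.8 + 368.2 + 368.2) / 12 = 4471.0000 / 12 = 372.5833
CL = X̄̄ = 372.5833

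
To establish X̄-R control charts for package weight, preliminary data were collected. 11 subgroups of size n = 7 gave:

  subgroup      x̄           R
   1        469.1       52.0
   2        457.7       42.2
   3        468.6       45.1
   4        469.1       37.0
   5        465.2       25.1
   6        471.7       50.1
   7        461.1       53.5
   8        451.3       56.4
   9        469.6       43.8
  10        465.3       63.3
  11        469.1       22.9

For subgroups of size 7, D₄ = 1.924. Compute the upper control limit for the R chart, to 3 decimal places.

85.950

R̄ = (52.0 + 42.2 + 45.1 + 37.0 + 25.1 + 50.1 + 53.5 + 56.4 + 43.8 + 63.3 + 22.9) / 11 = 491.4000 / 11 = 44.6727
UCL_R = D₄·R̄ = 1.924 × 44.6727 = 85.9503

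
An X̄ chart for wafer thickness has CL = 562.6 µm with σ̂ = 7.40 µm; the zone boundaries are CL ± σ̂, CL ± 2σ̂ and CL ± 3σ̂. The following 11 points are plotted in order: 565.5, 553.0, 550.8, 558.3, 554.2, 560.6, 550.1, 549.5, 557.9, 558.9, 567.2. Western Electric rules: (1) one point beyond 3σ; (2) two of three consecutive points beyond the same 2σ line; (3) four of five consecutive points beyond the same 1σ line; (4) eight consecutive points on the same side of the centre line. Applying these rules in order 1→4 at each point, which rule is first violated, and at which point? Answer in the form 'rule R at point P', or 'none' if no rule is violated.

rule 4 at point 9

Zone of each point (C = within 1σ̂, B = 1σ̂–2σ̂, A = 2σ̂–3σ̂, * = beyond 3σ̂; sign = side of CL): 1:+C, 2:-B, 3:-B, 4:-C, 5:-B, 6:-C, 7:-B, 8:-B, 9:-C, 10:-C, 11:+C
Rule 4 (eight consecutive points on the same side of the centre line) is satisfied at point 9.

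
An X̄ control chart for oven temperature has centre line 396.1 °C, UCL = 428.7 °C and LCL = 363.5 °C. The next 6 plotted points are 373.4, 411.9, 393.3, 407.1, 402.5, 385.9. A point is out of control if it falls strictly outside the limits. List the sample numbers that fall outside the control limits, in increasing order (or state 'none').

none

All 6 points lie within [363.5, 428.7].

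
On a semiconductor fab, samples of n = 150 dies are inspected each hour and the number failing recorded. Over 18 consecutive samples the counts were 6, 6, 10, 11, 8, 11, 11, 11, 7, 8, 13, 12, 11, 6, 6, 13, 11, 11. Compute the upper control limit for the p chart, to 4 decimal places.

p̄ = Σdᵢ / (k·n) = 172 / (18 × 150) = 0.06370
UCL = p̄ + 3·√(p̄(1−p̄)/n) = 0.06370 + 3 × √(0.06370×0.93630/150) = 0.06370 + 3 × 0.01994 = 0.12353

0.1235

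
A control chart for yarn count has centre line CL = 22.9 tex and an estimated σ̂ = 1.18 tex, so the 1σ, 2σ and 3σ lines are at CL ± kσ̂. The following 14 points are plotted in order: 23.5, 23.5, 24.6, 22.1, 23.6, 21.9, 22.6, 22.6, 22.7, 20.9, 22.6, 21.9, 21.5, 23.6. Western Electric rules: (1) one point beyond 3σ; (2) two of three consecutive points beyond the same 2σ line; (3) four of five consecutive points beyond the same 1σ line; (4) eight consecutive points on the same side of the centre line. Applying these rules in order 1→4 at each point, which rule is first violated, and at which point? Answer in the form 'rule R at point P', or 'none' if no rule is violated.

Zone of each point (C = within 1σ̂, B = 1σ̂–2σ̂, A = 2σ̂–3σ̂, * = beyond 3σ̂; sign = side of CL): 1:+C, 2:+C, 3:+B, 4:-C, 5:+C, 6:-C, 7:-C, 8:-C, 9:-C, 10:-B, 11:-C, 12:-C, 13:-B, 14:+C
Rule 4 (eight consecutive points on the same side of the centre line) is satisfied at point 13.

rule 4 at point 13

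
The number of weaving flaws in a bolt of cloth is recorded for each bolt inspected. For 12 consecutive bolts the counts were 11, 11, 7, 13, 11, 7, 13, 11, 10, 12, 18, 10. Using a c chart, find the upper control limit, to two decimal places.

21.19

c̄ = (11 + 11 + 7 + 13 + 11 + 7 + 13 + 11 + 10 + 12 + 18 + 10) / 12 = 134 / 12 = 11.1667
UCL = c̄ + 3√c̄ = 11.1667 + 3 × √11.1667 = 11.1667 + 3 × 3.3417 = 21.1916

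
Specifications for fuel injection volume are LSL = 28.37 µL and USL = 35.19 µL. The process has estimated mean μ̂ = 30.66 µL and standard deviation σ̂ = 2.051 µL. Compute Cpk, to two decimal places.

0.37

Cpu = (USL − μ̂) / (3σ̂) = (35.19 − 30.66) / (3 × 2.051) = 0.7362; Cpl = (μ̂ − LSL) / (3σ̂) = (30.66 − 28.37) / (3 × 2.051) = 0.3722; Cpk = min(Cpu, Cpl) = 0.3722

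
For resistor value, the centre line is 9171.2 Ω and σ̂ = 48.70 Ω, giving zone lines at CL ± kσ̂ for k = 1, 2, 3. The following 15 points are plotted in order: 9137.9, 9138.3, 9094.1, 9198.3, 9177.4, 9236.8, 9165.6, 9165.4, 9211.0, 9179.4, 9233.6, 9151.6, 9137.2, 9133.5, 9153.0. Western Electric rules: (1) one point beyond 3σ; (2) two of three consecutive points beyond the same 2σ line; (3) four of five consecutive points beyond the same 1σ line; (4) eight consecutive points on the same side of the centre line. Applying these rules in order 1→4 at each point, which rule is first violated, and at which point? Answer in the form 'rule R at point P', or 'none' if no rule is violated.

Zone of each point (C = within 1σ̂, B = 1σ̂–2σ̂, A = 2σ̂–3σ̂, * = beyond 3σ̂; sign = side of CL): 1:-C, 2:-C, 3:-B, 4:+C, 5:+C, 6:+B, 7:-C, 8:-C, 9:+C, 10:+C, 11:+B, 12:-C, 13:-C, 14:-C, 15:-C
No rule fires across all 15 points.

none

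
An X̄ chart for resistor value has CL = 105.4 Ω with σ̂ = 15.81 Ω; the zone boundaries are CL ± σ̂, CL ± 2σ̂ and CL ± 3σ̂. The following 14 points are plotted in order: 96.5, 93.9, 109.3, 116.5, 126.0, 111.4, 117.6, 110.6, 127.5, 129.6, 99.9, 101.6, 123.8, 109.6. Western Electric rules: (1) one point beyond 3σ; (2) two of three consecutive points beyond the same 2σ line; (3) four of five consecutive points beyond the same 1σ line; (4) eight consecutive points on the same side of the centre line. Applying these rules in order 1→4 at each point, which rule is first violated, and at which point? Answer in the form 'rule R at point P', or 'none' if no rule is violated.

Zone of each point (C = within 1σ̂, B = 1σ̂–2σ̂, A = 2σ̂–3σ̂, * = beyond 3σ̂; sign = side of CL): 1:-C, 2:-C, 3:+C, 4:+C, 5:+B, 6:+C, 7:+C, 8:+C, 9:+B, 10:+B, 11:-C, 12:-C, 13:+B, 14:+C
Rule 4 (eight consecutive points on the same side of the centre line) is satisfied at point 10.

rule 4 at point 10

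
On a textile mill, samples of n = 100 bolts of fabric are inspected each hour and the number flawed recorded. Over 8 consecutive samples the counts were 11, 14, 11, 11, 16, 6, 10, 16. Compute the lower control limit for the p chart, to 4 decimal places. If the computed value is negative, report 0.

p̄ = Σdᵢ / (k·n) = 95 / (8 × 100) = 0.11875
LCL = p̄ − 3·√(p̄(1−p̄)/n) = 0.11875 − 3 × 0.03235 = 0.02170

0.0217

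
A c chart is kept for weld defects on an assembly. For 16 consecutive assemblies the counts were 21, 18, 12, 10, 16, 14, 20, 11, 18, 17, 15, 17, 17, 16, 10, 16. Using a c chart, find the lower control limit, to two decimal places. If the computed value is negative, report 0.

3.69

c̄ = (21 + 18 + 12 + 10 + 16 + 14 + 20 + 11 + 18 + 17 + 15 + 17 + 17 + 16 + 10 + 16) / 16 = 248 / 16 = 15.5000
LCL = c̄ − 3√c̄ = 15.5000 − 3 × 3.9370 = 3.6890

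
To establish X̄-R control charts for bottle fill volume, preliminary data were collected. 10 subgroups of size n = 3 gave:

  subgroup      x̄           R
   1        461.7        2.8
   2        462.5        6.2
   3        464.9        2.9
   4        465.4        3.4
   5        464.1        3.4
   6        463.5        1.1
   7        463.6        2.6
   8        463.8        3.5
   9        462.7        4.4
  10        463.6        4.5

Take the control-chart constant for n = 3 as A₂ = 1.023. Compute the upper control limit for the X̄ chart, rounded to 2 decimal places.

467.14

X̄̄ = (461.7 + 462.5 + 464.9 + 465.4 + 464.1 + 463.5 + 463.6 + 463.8 + 462.7 + 463.6) / 10 = 4635.8000 / 10 = 463.5800
R̄ = (2.8 + 6.2 + 2.9 + 3.4 + 3.4 + 1.1 + 2.6 + 3.5 + 4.4 + 4.5) / 10 = 34.8000 / 10 = 3.4800
UCL = X̄̄ + A₂·R̄ = 463.5800 + 1.023 × 3.4800 = 467.1400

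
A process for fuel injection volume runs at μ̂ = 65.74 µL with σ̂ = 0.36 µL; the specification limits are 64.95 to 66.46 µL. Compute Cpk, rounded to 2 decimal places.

Cpu = (USL − μ̂) / (3σ̂) = (66.46 − 65.74) / (3 × 0.36) = 0.6667; Cpl = (μ̂ − LSL) / (3σ̂) = (65.74 − 64.95) / (3 × 0.36) = 0.7315; Cpk = min(Cpu, Cpl) = 0.6667

0.67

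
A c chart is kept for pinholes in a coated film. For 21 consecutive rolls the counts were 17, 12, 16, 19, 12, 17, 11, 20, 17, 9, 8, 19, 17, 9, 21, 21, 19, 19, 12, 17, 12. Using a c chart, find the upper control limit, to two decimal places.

c̄ = (17 + 12 + 16 + 19 + 12 + 17 + 11 + 20 + 17 + 9 + 8 + 19 + 17 + 9 + 21 + 21 + 19 + 19 + 12 + 17 + 12) / 21 = 324 / 21 = 15.4286
UCL = c̄ + 3√c̄ = 15.4286 + 3 × √15.4286 = 15.4286 + 3 × 3.9279 = 27.2123

27.21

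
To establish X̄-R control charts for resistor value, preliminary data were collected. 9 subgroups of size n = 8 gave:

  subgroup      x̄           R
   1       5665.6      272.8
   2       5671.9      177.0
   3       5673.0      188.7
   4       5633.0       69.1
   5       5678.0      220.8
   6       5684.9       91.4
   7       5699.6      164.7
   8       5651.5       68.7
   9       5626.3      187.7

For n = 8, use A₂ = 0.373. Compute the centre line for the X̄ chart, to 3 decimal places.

X̄̄ = (5665.6 + 5671.9 + 5673.0 + 5633.0 + 5678.0 + 5684.9 + 5699.6 + 5651.5 + 5626.3) / 9 = 50983.8000 / 9 = 5664.8667
CL = X̄̄ = 5664.8667

5664.867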